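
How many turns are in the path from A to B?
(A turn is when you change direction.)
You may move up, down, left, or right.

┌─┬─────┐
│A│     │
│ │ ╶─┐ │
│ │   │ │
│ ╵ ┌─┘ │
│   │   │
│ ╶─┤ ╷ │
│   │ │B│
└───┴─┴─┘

Directions: down, down, right, up, up, right, right, down, down, down
Number of turns: 4

Solution:

┌─┬─────┐
│A│↱ → ↓│
│ │ ╶─┐ │
│↓│↑  │↓│
│ ╵ ┌─┘ │
│↳ ↑│  ↓│
│ ╶─┤ ╷ │
│   │ │B│
└───┴─┴─┘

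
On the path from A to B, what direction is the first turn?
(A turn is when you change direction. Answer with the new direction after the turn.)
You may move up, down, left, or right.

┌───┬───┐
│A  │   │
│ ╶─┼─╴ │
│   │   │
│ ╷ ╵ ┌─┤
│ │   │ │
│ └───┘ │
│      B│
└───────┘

Directions: down, down, down, right, right, right
First turn direction: right

Solution:

┌───┬───┐
│A  │   │
│ ╶─┼─╴ │
│↓  │   │
│ ╷ ╵ ┌─┤
│↓│   │ │
│ └───┘ │
│↳ → → B│
└───────┘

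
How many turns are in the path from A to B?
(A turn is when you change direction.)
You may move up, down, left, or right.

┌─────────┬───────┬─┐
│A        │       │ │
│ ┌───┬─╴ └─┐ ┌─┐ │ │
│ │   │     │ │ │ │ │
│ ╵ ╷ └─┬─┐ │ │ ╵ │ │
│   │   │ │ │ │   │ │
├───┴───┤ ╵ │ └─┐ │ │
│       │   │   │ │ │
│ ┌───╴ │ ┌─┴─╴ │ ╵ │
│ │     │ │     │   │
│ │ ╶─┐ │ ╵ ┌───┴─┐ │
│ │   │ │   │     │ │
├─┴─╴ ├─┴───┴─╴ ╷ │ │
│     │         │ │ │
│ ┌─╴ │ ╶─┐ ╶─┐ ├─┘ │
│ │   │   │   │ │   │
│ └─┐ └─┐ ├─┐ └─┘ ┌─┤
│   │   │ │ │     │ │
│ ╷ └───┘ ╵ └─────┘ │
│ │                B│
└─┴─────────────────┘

Directions: right, right, right, right, down, right, down, down, left, down, down, right, up, right, right, up, left, up, up, up, right, right, down, down, down, down, right, down, down, down, left, down, left, left, up, left, up, left, left, down, right, down, down, right, right, right, right, right
Number of turns: 26

Solution:

┌─────────┬───────┬─┐
│A → → → ↓│  ↱ → ↓│ │
│ ┌───┬─╴ └─┐ ┌─┐ │ │
│ │   │  ↳ ↓│↑│ │↓│ │
│ ╵ ╷ └─┬─┐ │ │ ╵ │ │
│   │   │ │↓│↑│  ↓│ │
├───┴───┤ ╵ │ └─┐ │ │
│       │↓ ↲│↑ ↰│↓│ │
│ ┌───╴ │ ┌─┴─╴ │ ╵ │
│ │     │↓│↱ → ↑│↳ ↓│
│ │ ╶─┐ │ ╵ ┌───┴─┐ │
│ │   │ │↳ ↑│     │↓│
├─┴─╴ ├─┴───┴─╴ ╷ │ │
│     │↓ ← ↰    │ │↓│
│ ┌─╴ │ ╶─┐ ╶─┐ ├─┘ │
│ │   │↳ ↓│↑ ↰│ │↓ ↲│
│ └─┐ └─┐ ├─┐ └─┘ ┌─┤
│   │   │↓│ │↑ ← ↲│ │
│ ╷ └───┘ ╵ └─────┘ │
│ │      ↳ → → → → B│
└─┴─────────────────┘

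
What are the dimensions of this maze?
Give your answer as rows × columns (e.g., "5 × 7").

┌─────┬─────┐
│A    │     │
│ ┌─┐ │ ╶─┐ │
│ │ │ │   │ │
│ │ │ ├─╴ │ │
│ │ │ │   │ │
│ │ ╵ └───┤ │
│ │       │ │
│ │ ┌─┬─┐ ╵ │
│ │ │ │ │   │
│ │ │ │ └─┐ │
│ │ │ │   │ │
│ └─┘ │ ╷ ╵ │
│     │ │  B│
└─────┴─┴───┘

Counting the maze dimensions:
Rows (vertical): 7
Columns (horizontal): 6
Dimensions: 7 × 6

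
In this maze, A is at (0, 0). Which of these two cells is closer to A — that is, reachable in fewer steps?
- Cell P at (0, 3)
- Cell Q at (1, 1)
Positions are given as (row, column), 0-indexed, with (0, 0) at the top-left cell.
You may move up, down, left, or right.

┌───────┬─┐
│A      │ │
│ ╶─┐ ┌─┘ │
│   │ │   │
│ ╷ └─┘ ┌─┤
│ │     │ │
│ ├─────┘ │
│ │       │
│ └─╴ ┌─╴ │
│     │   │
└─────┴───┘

Shortest path A → P at (0, 3): 3 steps
Shortest path A → Q at (1, 1): 2 steps

Q is closer (2 steps vs 3 steps).

Path to P:

┌───────┬─┐
│A → → P│ │
│ ╶─┐ ┌─┘ │
│   │ │   │
│ ╷ └─┘ ┌─┤
│ │     │ │
│ ├─────┘ │
│ │       │
│ └─╴ ┌─╴ │
│     │   │
└─────┴───┘

Path to Q:

┌───────┬─┐
│A      │ │
│ ╶─┐ ┌─┘ │
│↳ Q│ │   │
│ ╷ └─┘ ┌─┤
│ │     │ │
│ ├─────┘ │
│ │       │
│ └─╴ ┌─╴ │
│     │   │
└─────┴───┘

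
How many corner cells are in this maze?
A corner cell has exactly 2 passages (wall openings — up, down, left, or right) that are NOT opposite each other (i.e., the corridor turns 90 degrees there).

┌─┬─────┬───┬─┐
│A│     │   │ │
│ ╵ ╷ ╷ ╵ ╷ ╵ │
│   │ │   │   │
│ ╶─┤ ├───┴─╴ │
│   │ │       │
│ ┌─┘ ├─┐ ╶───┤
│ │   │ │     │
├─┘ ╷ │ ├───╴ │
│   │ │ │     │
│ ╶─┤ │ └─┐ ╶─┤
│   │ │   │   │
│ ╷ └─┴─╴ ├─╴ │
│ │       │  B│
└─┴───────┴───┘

Counting corner cells (2 non-opposite passages):
Total corners: 23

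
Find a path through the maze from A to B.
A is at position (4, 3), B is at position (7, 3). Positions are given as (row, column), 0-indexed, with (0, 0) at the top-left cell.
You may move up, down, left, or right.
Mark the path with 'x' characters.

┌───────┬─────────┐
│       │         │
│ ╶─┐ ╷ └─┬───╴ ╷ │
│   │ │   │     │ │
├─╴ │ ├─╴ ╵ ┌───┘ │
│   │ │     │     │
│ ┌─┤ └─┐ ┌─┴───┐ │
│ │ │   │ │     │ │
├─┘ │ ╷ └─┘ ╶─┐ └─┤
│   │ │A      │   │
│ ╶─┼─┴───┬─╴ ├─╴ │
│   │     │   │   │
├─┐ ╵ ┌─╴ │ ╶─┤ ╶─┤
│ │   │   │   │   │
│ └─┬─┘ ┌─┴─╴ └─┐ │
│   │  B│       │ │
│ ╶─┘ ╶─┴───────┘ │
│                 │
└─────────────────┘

Finding the shortest path from (4, 3) to (7, 3):
Path length: 21 steps
Directions: right → right → up → right → right → down → right → down → left → down → right → down → down → left → left → left → left → left → left → up → right

Solution:

┌───────┬─────────┐
│       │         │
│ ╶─┐ ╷ └─┬───╴ ╷ │
│   │ │   │     │ │
├─╴ │ ├─╴ ╵ ┌───┘ │
│   │ │     │     │
│ ┌─┤ └─┐ ┌─┴───┐ │
│ │ │   │ │x x x│ │
├─┘ │ ╷ └─┘ ╶─┐ └─┤
│   │ │A x x  │x x│
│ ╶─┼─┴───┬─╴ ├─╴ │
│   │     │   │x x│
├─┐ ╵ ┌─╴ │ ╶─┤ ╶─┤
│ │   │   │   │x x│
│ └─┬─┘ ┌─┴─╴ └─┐ │
│   │x B│       │x│
│ ╶─┘ ╶─┴───────┘ │
│    x x x x x x x│
└─────────────────┘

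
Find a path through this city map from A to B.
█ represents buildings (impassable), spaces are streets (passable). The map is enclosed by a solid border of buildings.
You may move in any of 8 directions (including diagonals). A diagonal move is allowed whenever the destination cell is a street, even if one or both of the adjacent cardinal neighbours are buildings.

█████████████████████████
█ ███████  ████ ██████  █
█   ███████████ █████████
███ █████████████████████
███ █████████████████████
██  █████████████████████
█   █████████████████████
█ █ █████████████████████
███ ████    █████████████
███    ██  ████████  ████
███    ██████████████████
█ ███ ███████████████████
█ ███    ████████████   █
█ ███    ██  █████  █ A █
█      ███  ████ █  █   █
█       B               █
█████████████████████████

Finding the shortest path from A to B:
Movement: 8-directional
Path length: 14 steps
Directions: down-left → down-left → left → left → left → left → left → left → left → left → left → left → left → left

Solution:

█████████████████████████
█ ███████  ████ ██████  █
█   ███████████ █████████
███ █████████████████████
███ █████████████████████
██  █████████████████████
█   █████████████████████
█ █ █████████████████████
███ ████    █████████████
███    ██  ████████  ████
███    ██████████████████
█ ███ ███████████████████
█ ███    ████████████   █
█ ███    ██  █████  █ A █
█      ███  ████ █  █↙  █
█       B←←←←←←←←←←←←   █
█████████████████████████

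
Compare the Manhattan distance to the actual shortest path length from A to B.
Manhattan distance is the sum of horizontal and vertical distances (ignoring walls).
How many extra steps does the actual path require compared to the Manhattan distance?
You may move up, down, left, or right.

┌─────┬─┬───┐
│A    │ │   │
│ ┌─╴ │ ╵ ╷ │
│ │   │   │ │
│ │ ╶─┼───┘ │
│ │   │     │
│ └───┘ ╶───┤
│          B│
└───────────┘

Manhattan distance: |3 - 0| + |5 - 0| = 8
Actual path length: 8
Extra steps: 8 - 8 = 0

Solution:

┌─────┬─┬───┐
│A    │ │   │
│ ┌─╴ │ ╵ ╷ │
│↓│   │   │ │
│ │ ╶─┼───┘ │
│↓│   │     │
│ └───┘ ╶───┤
│↳ → → → → B│
└───────────┘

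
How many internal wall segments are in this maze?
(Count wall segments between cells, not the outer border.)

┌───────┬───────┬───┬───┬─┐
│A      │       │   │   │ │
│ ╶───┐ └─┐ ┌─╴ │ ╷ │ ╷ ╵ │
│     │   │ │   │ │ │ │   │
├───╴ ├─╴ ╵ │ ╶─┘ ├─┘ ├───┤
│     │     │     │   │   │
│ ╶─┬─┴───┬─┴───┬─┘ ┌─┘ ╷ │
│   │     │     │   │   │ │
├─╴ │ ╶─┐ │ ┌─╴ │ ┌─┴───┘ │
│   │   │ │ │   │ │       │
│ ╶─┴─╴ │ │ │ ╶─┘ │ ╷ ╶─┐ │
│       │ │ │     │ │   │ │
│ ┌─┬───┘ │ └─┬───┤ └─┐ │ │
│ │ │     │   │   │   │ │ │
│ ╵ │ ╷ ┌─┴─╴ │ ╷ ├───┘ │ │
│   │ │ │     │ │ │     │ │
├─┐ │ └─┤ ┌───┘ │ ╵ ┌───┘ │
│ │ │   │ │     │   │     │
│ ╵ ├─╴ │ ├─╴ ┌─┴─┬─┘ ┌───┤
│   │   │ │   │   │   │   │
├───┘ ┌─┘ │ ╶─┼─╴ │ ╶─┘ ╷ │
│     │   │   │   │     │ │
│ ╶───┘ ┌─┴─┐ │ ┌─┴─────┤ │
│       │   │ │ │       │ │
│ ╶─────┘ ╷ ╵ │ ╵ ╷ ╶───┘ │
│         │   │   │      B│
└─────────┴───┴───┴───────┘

Counting internal wall segments:
Total internal walls: 144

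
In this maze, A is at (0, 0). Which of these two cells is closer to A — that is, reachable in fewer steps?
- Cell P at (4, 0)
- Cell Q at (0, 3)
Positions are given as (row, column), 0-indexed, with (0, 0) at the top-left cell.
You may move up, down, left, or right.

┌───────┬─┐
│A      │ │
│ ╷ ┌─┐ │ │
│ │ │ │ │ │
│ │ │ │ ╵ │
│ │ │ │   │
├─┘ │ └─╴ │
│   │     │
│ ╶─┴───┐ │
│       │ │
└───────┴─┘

Shortest path A → P at (4, 0): 6 steps
Shortest path A → Q at (0, 3): 3 steps

Q is closer (3 steps vs 6 steps).

Path to P:

┌───────┬─┐
│A ↓    │ │
│ ╷ ┌─┐ │ │
│ │↓│ │ │ │
│ │ │ │ ╵ │
│ │↓│ │   │
├─┘ │ └─╴ │
│↓ ↲│     │
│ ╶─┴───┐ │
│P      │ │
└───────┴─┘

Path to Q:

┌───────┬─┐
│A → → Q│ │
│ ╷ ┌─┐ │ │
│ │ │ │ │ │
│ │ │ │ ╵ │
│ │ │ │   │
├─┘ │ └─╴ │
│   │     │
│ ╶─┴───┐ │
│       │ │
└───────┴─┘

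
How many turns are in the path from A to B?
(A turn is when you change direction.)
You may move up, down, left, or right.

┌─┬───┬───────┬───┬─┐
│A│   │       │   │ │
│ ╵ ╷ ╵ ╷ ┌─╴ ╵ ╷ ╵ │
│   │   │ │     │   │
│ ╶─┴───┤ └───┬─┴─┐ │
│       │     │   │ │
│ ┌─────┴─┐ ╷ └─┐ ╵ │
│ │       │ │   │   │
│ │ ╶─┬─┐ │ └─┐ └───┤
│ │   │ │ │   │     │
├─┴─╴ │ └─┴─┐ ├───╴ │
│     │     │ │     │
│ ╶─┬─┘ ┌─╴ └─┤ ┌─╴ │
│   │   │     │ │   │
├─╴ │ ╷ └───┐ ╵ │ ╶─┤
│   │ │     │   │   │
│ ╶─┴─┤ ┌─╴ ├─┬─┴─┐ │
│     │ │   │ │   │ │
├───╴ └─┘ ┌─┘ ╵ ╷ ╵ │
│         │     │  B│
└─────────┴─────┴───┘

Directions: down, right, up, right, down, right, up, right, down, down, right, right, down, right, down, right, right, down, down, left, down, right, down, down
Number of turns: 18

Solution:

┌─┬───┬───────┬───┬─┐
│A│↱ ↓│↱ ↓    │   │ │
│ ╵ ╷ ╵ ╷ ┌─╴ ╵ ╷ ╵ │
│↳ ↑│↳ ↑│↓│     │   │
│ ╶─┴───┤ └───┬─┴─┐ │
│       │↳ → ↓│   │ │
│ ┌─────┴─┐ ╷ └─┐ ╵ │
│ │       │ │↳ ↓│   │
│ │ ╶─┬─┐ │ └─┐ └───┤
│ │   │ │ │   │↳ → ↓│
├─┴─╴ │ └─┴─┐ ├───╴ │
│     │     │ │    ↓│
│ ╶─┬─┘ ┌─╴ └─┤ ┌─╴ │
│   │   │     │ │↓ ↲│
├─╴ │ ╷ └───┐ ╵ │ ╶─┤
│   │ │     │   │↳ ↓│
│ ╶─┴─┤ ┌─╴ ├─┬─┴─┐ │
│     │ │   │ │   │↓│
├───╴ └─┘ ┌─┘ ╵ ╷ ╵ │
│         │     │  B│
└─────────┴─────┴───┘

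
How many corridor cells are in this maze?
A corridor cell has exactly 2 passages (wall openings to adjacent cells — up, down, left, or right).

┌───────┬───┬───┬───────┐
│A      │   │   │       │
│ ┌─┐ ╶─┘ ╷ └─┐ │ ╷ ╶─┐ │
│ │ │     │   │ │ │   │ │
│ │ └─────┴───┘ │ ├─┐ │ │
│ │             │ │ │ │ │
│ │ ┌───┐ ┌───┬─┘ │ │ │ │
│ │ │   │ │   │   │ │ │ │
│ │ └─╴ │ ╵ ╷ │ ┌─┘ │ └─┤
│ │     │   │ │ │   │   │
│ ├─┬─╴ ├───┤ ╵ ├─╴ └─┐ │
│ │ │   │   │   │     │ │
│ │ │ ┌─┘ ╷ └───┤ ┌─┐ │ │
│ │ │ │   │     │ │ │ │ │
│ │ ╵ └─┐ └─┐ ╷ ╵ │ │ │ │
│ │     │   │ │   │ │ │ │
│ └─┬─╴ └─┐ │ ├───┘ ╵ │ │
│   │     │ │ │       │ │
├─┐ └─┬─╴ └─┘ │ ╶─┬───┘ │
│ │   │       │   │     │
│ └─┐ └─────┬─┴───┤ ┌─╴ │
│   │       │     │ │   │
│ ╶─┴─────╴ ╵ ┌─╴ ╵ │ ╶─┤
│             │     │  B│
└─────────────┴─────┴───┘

Counting cells with exactly 2 passages:
Total corridor cells: 108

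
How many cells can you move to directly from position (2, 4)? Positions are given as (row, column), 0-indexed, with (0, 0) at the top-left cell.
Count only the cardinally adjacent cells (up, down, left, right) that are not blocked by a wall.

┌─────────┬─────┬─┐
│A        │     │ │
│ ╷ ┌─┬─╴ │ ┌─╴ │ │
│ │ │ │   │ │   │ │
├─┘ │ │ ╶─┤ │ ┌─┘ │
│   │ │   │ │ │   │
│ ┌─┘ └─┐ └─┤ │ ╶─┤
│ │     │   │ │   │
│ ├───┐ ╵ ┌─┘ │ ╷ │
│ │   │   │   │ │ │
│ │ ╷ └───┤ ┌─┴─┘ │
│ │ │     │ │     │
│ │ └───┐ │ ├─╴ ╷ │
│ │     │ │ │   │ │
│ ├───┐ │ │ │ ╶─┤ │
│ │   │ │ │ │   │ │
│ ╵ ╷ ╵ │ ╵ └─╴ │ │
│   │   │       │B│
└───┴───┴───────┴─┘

Checking passable neighbors of (2, 4):
Neighbors: (3, 4), (2, 3)
Count: 2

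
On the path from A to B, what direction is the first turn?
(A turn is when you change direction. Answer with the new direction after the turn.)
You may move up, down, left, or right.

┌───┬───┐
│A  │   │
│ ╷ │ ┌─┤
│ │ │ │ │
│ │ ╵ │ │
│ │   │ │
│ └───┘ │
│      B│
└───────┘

Directions: down, down, down, right, right, right
First turn direction: right

Solution:

┌───┬───┐
│A  │   │
│ ╷ │ ┌─┤
│↓│ │ │ │
│ │ ╵ │ │
│↓│   │ │
│ └───┘ │
│↳ → → B│
└───────┘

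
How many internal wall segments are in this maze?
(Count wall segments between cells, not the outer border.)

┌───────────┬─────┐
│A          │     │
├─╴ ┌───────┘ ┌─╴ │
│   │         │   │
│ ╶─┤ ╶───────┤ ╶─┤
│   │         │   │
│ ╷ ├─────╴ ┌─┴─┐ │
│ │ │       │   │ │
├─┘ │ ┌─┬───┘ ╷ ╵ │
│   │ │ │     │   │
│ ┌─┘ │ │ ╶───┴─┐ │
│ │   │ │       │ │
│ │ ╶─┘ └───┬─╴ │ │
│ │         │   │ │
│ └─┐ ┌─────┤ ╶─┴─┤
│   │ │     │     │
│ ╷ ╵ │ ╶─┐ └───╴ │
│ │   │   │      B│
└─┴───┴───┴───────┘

Counting internal wall segments:
Total internal walls: 64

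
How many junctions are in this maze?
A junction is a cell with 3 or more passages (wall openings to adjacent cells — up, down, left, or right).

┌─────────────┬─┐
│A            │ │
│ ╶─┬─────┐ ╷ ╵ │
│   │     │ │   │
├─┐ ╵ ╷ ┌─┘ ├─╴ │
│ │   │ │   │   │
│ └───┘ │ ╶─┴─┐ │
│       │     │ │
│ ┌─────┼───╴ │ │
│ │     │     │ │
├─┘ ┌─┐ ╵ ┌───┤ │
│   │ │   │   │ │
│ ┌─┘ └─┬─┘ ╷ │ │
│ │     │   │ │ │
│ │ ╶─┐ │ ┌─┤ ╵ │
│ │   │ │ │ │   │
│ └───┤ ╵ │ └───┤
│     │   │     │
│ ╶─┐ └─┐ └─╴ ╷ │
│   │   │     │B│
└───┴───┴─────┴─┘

Checking each cell for number of passages:

Junctions found (3+ passages):
  (0, 5): 3 passages
  (1, 3): 3 passages
  (1, 7): 3 passages
  (2, 7): 3 passages
  (3, 0): 3 passages
  (6, 2): 3 passages
  (8, 0): 3 passages
  (8, 4): 3 passages
  (8, 6): 3 passages
Total junctions: 9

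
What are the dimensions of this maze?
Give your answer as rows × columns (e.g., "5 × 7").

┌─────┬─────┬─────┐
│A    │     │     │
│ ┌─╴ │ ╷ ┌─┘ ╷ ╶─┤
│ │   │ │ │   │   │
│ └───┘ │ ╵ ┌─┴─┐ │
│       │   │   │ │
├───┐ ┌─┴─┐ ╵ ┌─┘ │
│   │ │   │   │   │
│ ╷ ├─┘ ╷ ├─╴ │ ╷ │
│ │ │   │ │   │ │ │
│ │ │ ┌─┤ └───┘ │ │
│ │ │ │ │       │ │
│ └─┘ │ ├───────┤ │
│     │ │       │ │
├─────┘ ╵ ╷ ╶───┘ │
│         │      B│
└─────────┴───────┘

Counting the maze dimensions:
Rows (vertical): 8
Columns (horizontal): 9
Dimensions: 8 × 9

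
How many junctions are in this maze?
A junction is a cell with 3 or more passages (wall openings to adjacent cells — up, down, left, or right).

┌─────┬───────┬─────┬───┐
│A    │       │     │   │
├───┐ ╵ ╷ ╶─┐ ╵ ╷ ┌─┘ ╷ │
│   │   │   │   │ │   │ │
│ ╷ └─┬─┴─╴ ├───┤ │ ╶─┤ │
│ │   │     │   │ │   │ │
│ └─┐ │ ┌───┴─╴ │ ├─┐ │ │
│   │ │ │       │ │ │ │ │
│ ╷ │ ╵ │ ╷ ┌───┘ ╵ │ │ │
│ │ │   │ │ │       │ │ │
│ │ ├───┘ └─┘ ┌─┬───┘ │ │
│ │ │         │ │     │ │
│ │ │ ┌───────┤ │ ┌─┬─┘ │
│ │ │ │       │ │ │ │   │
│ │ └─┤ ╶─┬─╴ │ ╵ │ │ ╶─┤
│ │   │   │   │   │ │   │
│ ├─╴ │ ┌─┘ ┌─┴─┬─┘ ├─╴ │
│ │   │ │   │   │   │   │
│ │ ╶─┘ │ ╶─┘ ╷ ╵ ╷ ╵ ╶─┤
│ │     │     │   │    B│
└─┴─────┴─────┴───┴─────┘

Checking each cell for number of passages:

Junctions found (3+ passages):
  (0, 4): 3 passages
  (0, 8): 3 passages
  (3, 0): 3 passages
  (3, 5): 3 passages
  (4, 8): 3 passages
  (5, 4): 3 passages
  (7, 3): 3 passages
  (8, 9): 3 passages
  (9, 10): 3 passages
Total junctions: 9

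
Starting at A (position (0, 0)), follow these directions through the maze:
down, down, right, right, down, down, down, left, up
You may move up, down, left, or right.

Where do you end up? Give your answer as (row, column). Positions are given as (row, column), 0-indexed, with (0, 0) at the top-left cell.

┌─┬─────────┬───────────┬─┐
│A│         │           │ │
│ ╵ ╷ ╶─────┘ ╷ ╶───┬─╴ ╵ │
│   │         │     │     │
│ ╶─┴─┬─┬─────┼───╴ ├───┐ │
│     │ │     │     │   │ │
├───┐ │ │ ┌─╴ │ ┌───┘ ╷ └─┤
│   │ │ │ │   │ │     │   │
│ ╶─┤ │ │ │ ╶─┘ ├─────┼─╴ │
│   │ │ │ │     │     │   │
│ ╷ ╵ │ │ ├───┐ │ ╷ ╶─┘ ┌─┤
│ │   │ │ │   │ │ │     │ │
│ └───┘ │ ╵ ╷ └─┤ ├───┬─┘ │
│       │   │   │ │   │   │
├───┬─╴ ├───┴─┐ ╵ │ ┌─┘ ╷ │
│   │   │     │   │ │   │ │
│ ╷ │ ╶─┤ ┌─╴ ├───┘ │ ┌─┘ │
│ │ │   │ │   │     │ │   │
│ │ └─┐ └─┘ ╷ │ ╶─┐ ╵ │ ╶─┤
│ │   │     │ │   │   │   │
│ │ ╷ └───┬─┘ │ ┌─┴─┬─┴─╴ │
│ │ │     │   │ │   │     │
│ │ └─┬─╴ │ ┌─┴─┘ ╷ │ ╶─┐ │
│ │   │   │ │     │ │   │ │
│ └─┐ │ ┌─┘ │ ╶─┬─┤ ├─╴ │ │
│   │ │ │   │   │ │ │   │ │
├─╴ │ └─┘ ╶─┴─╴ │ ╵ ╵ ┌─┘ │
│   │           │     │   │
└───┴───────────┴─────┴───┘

Following directions step by step:
Start: (0, 0)
  down: (0, 0) → (1, 0)
  down: (1, 0) → (2, 0)
  right: (2, 0) → (2, 1)
  right: (2, 1) → (2, 2)
  down: (2, 2) → (3, 2)
  down: (3, 2) → (4, 2)
  down: (4, 2) → (5, 2)
  left: (5, 2) → (5, 1)
  up: (5, 1) → (4, 1)
Final position: (4, 1)

Path taken:

┌─┬─────────┬───────────┬─┐
│A│         │           │ │
│ ╵ ╷ ╶─────┘ ╷ ╶───┬─╴ ╵ │
│↓  │         │     │     │
│ ╶─┴─┬─┬─────┼───╴ ├───┐ │
│↳ → ↓│ │     │     │   │ │
├───┐ │ │ ┌─╴ │ ┌───┘ ╷ └─┤
│   │↓│ │ │   │ │     │   │
│ ╶─┤ │ │ │ ╶─┘ ├─────┼─╴ │
│  B│↓│ │ │     │     │   │
│ ╷ ╵ │ │ ├───┐ │ ╷ ╶─┘ ┌─┤
│ │↑ ↲│ │ │   │ │ │     │ │
│ └───┘ │ ╵ ╷ └─┤ ├───┬─┘ │
│       │   │   │ │   │   │
├───┬─╴ ├───┴─┐ ╵ │ ┌─┘ ╷ │
│   │   │     │   │ │   │ │
│ ╷ │ ╶─┤ ┌─╴ ├───┘ │ ┌─┘ │
│ │ │   │ │   │     │ │   │
│ │ └─┐ └─┘ ╷ │ ╶─┐ ╵ │ ╶─┤
│ │   │     │ │   │   │   │
│ │ ╷ └───┬─┘ │ ┌─┴─┬─┴─╴ │
│ │ │     │   │ │   │     │
│ │ └─┬─╴ │ ┌─┴─┘ ╷ │ ╶─┐ │
│ │   │   │ │     │ │   │ │
│ └─┐ │ ┌─┘ │ ╶─┬─┤ ├─╴ │ │
│   │ │ │   │   │ │ │   │ │
├─╴ │ └─┘ ╶─┴─╴ │ ╵ ╵ ┌─┘ │
│   │           │     │   │
└───┴───────────┴─────┴───┘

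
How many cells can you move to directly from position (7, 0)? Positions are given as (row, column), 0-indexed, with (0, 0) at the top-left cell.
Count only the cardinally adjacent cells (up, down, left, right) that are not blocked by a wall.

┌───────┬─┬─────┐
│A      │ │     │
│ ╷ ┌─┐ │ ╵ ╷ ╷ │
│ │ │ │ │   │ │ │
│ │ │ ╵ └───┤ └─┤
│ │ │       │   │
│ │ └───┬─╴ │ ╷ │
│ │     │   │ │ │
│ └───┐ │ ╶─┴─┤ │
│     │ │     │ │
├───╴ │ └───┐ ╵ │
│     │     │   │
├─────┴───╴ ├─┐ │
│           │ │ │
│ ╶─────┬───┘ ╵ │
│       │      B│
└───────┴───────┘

Checking passable neighbors of (7, 0):
Neighbors: (6, 0), (7, 1)
Count: 2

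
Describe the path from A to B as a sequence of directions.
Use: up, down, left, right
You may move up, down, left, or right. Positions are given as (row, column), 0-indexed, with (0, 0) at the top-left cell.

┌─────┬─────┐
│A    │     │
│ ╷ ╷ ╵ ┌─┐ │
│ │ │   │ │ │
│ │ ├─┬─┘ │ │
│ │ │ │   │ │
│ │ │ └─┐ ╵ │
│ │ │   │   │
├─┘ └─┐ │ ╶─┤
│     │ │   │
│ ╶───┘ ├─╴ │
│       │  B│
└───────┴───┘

Finding the path and converting it to directions:
Path through cells: (0,0) → (0,1) → (0,2) → (1,2) → (1,3) → (0,3) → (0,4) → (0,5) → (1,5) → (2,5) → (3,5) → (3,4) → (4,4) → (4,5) → (5,5)
Directions: right, right, down, right, up, right, right, down, down, down, left, down, right, down

Solution:

┌─────┬─────┐
│A → ↓│↱ → ↓│
│ ╷ ╷ ╵ ┌─┐ │
│ │ │↳ ↑│ │↓│
│ │ ├─┬─┘ │ │
│ │ │ │   │↓│
│ │ │ └─┐ ╵ │
│ │ │   │↓ ↲│
├─┘ └─┐ │ ╶─┤
│     │ │↳ ↓│
│ ╶───┘ ├─╴ │
│       │  B│
└───────┴───┘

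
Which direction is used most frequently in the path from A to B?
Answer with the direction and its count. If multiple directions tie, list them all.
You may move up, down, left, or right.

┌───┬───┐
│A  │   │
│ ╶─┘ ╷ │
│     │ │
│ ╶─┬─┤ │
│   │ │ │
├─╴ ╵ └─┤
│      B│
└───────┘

Directions: down, down, right, down, right, right
Counts: {'down': 3, 'right': 3}
Most common: down and right (tied at 3 times each)

Solution:

┌───┬───┐
│A  │   │
│ ╶─┘ ╷ │
│↓    │ │
│ ╶─┬─┤ │
│↳ ↓│ │ │
├─╴ ╵ └─┤
│  ↳ → B│
└───────┘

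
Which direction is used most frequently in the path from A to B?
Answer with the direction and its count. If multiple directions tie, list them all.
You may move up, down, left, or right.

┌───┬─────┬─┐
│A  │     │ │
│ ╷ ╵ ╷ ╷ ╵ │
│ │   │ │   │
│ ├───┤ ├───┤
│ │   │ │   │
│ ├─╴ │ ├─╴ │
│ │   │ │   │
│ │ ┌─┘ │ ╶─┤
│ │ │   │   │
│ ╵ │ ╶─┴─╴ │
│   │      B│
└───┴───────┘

Directions: right, down, right, up, right, down, down, down, down, left, down, right, right, right
Counts: {'right': 6, 'down': 6, 'up': 1, 'left': 1}
Most common: down and right (tied at 6 times each)

Solution:

┌───┬─────┬─┐
│A ↓│↱ ↓  │ │
│ ╷ ╵ ╷ ╷ ╵ │
│ │↳ ↑│↓│   │
│ ├───┤ ├───┤
│ │   │↓│   │
│ ├─╴ │ ├─╴ │
│ │   │↓│   │
│ │ ┌─┘ │ ╶─┤
│ │ │↓ ↲│   │
│ ╵ │ ╶─┴─╴ │
│   │↳ → → B│
└───┴───────┘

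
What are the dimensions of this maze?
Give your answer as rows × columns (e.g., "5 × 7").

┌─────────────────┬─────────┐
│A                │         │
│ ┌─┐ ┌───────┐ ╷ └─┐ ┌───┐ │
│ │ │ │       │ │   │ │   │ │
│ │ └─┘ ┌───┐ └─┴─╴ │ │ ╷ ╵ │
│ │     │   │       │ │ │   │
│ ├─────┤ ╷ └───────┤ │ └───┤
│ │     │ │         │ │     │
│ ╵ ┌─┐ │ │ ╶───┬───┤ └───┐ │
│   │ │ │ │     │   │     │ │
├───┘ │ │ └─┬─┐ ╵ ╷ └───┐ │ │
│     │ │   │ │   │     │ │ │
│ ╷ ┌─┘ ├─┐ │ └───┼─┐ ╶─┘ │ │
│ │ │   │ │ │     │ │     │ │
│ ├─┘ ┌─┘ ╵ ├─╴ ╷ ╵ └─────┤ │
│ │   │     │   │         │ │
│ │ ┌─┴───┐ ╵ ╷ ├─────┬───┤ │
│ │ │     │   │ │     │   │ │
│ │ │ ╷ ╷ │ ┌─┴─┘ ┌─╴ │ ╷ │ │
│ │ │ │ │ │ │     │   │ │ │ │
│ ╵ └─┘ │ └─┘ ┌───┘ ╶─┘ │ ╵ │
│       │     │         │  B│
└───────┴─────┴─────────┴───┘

Counting the maze dimensions:
Rows (vertical): 11
Columns (horizontal): 14
Dimensions: 11 × 14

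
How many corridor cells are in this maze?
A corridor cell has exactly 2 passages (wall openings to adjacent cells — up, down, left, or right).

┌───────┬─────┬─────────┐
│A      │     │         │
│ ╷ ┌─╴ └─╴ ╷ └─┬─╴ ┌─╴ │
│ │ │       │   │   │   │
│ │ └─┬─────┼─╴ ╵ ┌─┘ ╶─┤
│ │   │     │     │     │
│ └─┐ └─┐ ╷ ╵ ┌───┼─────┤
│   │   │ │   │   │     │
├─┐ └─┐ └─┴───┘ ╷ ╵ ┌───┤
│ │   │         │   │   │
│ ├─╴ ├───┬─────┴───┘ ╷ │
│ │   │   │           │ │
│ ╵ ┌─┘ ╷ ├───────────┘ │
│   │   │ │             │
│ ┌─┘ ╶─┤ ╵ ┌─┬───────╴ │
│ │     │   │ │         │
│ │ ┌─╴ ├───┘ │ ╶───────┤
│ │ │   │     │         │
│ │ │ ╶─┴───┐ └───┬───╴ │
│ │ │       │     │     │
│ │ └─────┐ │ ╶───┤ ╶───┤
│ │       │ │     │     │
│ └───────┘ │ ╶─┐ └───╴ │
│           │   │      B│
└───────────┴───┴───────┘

Counting cells with exactly 2 passages:
Total corridor cells: 116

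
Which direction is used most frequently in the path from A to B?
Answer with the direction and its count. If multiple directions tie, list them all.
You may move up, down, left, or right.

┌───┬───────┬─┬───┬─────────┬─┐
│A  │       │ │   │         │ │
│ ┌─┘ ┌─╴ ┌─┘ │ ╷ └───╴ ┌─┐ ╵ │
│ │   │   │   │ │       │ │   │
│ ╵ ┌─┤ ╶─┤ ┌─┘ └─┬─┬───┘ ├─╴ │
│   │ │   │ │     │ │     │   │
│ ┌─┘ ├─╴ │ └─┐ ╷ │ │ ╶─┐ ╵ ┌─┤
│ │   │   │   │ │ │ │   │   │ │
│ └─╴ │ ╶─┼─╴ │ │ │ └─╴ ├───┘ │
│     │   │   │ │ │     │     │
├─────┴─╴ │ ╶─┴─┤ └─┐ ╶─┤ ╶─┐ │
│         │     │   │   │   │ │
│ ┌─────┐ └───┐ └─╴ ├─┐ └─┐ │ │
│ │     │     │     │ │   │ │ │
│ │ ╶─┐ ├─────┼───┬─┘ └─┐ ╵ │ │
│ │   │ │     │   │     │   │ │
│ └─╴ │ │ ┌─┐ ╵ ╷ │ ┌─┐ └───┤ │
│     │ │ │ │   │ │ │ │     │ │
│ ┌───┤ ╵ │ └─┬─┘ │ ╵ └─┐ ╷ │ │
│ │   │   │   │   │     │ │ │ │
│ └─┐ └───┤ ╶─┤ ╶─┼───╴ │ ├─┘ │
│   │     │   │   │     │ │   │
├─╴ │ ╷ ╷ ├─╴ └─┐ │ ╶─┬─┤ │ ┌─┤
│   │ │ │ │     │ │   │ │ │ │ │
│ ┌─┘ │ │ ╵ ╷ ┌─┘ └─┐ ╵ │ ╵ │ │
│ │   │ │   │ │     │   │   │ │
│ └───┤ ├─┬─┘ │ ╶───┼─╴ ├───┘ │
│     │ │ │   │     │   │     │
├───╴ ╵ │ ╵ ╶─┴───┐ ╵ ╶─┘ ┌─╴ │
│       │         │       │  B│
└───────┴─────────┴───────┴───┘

Directions: down, down, right, up, right, up, right, right, down, left, down, right, down, left, down, right, down, left, left, left, left, down, down, down, right, right, up, left, up, right, right, down, down, down, right, up, up, right, right, down, right, up, right, down, down, left, down, right, down, down, left, down, right, right, down, right, right, right, up, right, right, down
Counts: {'down': 22, 'right': 23, 'up': 8, 'left': 9}
Most common: right (23 times)

Solution:

┌───┬───────┬─┬───┬─────────┬─┐
│A  │↱ → ↓  │ │   │         │ │
│ ┌─┘ ┌─╴ ┌─┘ │ ╷ └───╴ ┌─┐ ╵ │
│↓│↱ ↑│↓ ↲│   │ │       │ │   │
│ ╵ ┌─┤ ╶─┤ ┌─┘ └─┬─┬───┘ ├─╴ │
│↳ ↑│ │↳ ↓│ │     │ │     │   │
│ ┌─┘ ├─╴ │ └─┐ ╷ │ │ ╶─┐ ╵ ┌─┤
│ │   │↓ ↲│   │ │ │ │   │   │ │
│ └─╴ │ ╶─┼─╴ │ │ │ └─╴ ├───┘ │
│     │↳ ↓│   │ │ │     │     │
├─────┴─╴ │ ╶─┴─┤ └─┐ ╶─┤ ╶─┐ │
│↓ ← ← ← ↲│     │   │   │   │ │
│ ┌─────┐ └───┐ └─╴ ├─┐ └─┐ │ │
│↓│↱ → ↓│     │     │ │   │ │ │
│ │ ╶─┐ ├─────┼───┬─┘ └─┐ ╵ │ │
│↓│↑ ↰│↓│↱ → ↓│↱ ↓│     │   │ │
│ └─╴ │ │ ┌─┐ ╵ ╷ │ ┌─┐ └───┤ │
│↳ → ↑│↓│↑│ │↳ ↑│↓│ │ │     │ │
│ ┌───┤ ╵ │ └─┬─┘ │ ╵ └─┐ ╷ │ │
│ │   │↳ ↑│   │↓ ↲│     │ │ │ │
│ └─┐ └───┤ ╶─┤ ╶─┼───╴ │ ├─┘ │
│   │     │   │↳ ↓│     │ │   │
├─╴ │ ╷ ╷ ├─╴ └─┐ │ ╶─┬─┤ │ ┌─┤
│   │ │ │ │     │↓│   │ │ │ │ │
│ ┌─┘ │ │ ╵ ╷ ┌─┘ └─┐ ╵ │ ╵ │ │
│ │   │ │   │ │↓ ↲  │   │   │ │
│ └───┤ ├─┬─┘ │ ╶───┼─╴ ├───┘ │
│     │ │ │   │↳ → ↓│   │↱ → ↓│
├───╴ ╵ │ ╵ ╶─┴───┐ ╵ ╶─┘ ┌─╴ │
│       │         │↳ → → ↑│  B│
└───────┴─────────┴───────┴───┘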